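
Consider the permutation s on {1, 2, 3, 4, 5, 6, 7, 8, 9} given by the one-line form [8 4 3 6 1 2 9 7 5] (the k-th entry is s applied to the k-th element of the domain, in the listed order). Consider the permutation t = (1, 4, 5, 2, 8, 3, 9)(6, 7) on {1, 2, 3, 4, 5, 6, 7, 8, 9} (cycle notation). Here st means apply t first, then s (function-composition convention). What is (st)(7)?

t(7) = 6, then s(6) = 2; composing gives (st)(7) = 2.

2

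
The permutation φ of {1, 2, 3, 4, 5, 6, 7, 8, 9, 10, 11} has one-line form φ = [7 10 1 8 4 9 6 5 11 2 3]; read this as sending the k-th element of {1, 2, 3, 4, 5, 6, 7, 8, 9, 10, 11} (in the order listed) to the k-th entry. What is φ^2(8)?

4

Tracing 8 → 5 → … returns to 8 after 3 steps, so 8 lies in a 3-cycle (4 8 5).
Advancing 2 steps from 8: 8 → 5 → 4.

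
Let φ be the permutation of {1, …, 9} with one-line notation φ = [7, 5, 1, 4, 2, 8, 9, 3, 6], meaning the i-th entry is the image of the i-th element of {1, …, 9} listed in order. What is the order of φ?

6

Writing φ as disjoint cycles, the cycle lengths are 6, 2, 1.
The order is lcm(6, 2) = 6.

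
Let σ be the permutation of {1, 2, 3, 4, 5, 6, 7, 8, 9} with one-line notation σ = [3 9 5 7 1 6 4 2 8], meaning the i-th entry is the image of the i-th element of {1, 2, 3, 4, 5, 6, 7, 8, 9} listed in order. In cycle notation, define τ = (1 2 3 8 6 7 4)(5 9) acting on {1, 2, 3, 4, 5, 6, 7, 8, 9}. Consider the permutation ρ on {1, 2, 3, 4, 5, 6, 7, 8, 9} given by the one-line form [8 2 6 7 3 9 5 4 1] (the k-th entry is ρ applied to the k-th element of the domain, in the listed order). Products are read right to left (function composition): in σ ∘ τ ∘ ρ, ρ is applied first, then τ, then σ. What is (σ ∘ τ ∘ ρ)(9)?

Apply the permutations in order: ρ(9) = 1, then τ(1) = 2, then σ(2) = 9. So (σ ∘ τ ∘ ρ)(9) = 9.

9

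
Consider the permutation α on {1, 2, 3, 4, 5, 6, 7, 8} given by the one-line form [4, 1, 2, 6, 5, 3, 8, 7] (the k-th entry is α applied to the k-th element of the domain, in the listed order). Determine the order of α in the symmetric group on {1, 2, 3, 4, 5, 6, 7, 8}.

The disjoint-cycle form of α has cycle lengths 5, 2, 1.
The order of α is the least common multiple of its cycle lengths: lcm(5, 2) = 10.

10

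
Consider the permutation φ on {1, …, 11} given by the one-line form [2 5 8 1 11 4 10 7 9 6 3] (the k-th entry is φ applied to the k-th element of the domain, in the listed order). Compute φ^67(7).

Tracing 7 → 10 → … returns to 7 after 10 steps, so 7 lies in a 10-cycle (1 2 5 11 3 8 7 10 6 4).
Powers repeat with period 10 on this cycle, and 67 mod 10 = 7, so φ^67(7) = φ^7(7).
Advancing 7 steps from 7: 7 → 10 → 6 → 4 → 1 → 2 → 5 → 11.

11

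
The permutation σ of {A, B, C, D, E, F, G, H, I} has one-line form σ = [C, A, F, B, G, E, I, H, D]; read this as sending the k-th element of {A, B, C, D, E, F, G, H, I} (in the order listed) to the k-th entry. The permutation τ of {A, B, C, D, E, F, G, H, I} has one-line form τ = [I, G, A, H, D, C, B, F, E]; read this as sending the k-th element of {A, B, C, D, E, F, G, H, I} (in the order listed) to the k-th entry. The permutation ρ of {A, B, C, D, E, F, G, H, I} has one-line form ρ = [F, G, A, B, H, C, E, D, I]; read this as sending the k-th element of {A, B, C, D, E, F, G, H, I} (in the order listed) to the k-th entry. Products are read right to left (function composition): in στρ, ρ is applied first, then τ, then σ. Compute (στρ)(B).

Apply the permutations in order: ρ(B) = G, then τ(G) = B, then σ(B) = A. So (στρ)(B) = A.

A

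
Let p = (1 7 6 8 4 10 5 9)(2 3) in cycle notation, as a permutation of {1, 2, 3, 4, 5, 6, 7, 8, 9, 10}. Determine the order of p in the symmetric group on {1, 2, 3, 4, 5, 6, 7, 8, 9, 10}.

The disjoint cycles have lengths 8, 2.
The order is lcm(8, 2) = 8.

8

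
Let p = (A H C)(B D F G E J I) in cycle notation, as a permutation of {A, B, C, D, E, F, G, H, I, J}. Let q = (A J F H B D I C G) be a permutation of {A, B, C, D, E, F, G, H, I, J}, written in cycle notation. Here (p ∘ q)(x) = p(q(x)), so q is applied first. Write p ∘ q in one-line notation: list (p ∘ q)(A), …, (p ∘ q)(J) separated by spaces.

(p ∘ q)(x) = p(q(x)). Computing each image: p(q(A)) = p(J) = I, p(q(B)) = p(D) = F, p(q(C)) = p(G) = E, p(q(D)) = p(I) = B, p(q(E)) = p(E) = J, p(q(F)) = p(H) = C, p(q(G)) = p(A) = H, p(q(H)) = p(B) = D, p(q(I)) = p(C) = A, p(q(J)) = p(F) = G.
Hence p ∘ q = [I F E B J C H D A G].

I F E B J C H D A G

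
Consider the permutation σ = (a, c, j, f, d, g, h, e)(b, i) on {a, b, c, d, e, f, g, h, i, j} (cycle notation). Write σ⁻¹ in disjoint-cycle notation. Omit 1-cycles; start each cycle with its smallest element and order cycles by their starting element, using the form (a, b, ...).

If σ sends a → b within a cycle, σ⁻¹ sends b → a; equivalently, reverse each cycle.
After reversing and putting each cycle's least element first, σ⁻¹ = (a, e, h, g, d, f, j, c)(b, i).

(a, e, h, g, d, f, j, c)(b, i)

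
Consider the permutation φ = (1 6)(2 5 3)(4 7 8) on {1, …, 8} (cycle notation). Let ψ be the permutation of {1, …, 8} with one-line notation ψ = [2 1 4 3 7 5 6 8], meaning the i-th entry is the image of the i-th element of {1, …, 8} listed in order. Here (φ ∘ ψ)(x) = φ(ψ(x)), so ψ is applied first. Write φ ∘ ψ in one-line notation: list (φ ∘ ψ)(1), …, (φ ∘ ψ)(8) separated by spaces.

5 6 7 2 8 3 1 4

(φ ∘ ψ)(x) = φ(ψ(x)). Computing each image: φ(ψ(1)) = φ(2) = 5, φ(ψ(2)) = φ(1) = 6, φ(ψ(3)) = φ(4) = 7, φ(ψ(4)) = φ(3) = 2, φ(ψ(5)) = φ(7) = 8, φ(ψ(6)) = φ(5) = 3, φ(ψ(7)) = φ(6) = 1, φ(ψ(8)) = φ(8) = 4.
Hence φ ∘ ψ = [5 6 7 2 8 3 1 4].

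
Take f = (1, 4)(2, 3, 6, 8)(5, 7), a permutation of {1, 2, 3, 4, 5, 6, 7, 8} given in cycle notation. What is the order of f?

The disjoint cycles have lengths 4, 2, 2.
Since disjoint cycles commute, ord(f) = lcm(4, 2, 2) = 4.

4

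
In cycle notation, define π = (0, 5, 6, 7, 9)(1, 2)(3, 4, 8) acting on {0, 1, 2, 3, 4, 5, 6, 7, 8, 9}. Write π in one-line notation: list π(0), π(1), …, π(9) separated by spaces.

5 2 1 4 8 6 7 9 3 0

Reading each image from the cycles: 0↦5, 1↦2, 2↦1, 3↦4, 4↦8, 5↦6, 6↦7, 7↦9, 8↦3, 9↦0.
So the one-line form is 5 2 1 4 8 6 7 9 3 0.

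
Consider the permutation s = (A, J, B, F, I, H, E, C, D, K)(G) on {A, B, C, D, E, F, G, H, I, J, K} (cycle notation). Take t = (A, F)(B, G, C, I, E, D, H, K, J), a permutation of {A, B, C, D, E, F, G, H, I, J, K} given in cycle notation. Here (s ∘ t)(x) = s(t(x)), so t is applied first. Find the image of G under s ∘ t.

D

t(G) = C, then s(C) = D; composing gives (s ∘ t)(G) = D.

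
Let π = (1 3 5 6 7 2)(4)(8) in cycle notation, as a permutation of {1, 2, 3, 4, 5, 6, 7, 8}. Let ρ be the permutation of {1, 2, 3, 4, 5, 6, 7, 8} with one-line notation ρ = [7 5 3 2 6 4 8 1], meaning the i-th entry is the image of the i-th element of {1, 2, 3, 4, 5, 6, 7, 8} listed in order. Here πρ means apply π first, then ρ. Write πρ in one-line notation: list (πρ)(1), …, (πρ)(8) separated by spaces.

For each element, apply π then ρ: 1 → 3 → 3; 2 → 1 → 7; 3 → 5 → 6; 4 → 4 → 2; 5 → 6 → 4; 6 → 7 → 8; 7 → 2 → 5; 8 → 8 → 1.
Collecting the images, πρ = [3 7 6 2 4 8 5 1].

3 7 6 2 4 8 5 1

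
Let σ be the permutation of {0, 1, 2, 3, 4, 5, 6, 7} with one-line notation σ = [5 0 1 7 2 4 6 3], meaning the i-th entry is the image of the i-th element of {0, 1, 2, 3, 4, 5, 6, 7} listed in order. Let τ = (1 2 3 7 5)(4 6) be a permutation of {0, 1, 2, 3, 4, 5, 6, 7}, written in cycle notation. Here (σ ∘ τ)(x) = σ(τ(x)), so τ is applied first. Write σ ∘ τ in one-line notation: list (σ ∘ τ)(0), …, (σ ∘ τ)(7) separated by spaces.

Chase each element through τ then σ: 0 → 0 → 5; 1 → 2 → 1; 2 → 3 → 7; 3 → 7 → 3; 4 → 6 → 6; 5 → 1 → 0; 6 → 4 → 2; 7 → 5 → 4.
Collecting the images, σ ∘ τ = [5 1 7 3 6 0 2 4].

5 1 7 3 6 0 2 4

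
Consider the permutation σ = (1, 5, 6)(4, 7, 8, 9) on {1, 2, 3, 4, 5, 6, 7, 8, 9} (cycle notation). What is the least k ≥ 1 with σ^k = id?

The cycle type of σ is (4, 3, 1, 1).
The order of σ is the least common multiple of its cycle lengths: lcm(4, 3) = 12.

12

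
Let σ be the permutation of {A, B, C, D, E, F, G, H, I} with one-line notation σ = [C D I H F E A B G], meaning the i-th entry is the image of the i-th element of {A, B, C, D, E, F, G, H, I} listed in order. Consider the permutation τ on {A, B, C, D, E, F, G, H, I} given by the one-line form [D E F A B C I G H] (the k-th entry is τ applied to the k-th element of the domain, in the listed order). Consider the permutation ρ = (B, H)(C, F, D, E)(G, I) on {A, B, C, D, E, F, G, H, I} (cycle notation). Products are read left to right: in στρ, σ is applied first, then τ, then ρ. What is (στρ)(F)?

Chase F: σ(F) = E; τ(E) = B; ρ(B) = H. Hence (στρ)(F) = H.

H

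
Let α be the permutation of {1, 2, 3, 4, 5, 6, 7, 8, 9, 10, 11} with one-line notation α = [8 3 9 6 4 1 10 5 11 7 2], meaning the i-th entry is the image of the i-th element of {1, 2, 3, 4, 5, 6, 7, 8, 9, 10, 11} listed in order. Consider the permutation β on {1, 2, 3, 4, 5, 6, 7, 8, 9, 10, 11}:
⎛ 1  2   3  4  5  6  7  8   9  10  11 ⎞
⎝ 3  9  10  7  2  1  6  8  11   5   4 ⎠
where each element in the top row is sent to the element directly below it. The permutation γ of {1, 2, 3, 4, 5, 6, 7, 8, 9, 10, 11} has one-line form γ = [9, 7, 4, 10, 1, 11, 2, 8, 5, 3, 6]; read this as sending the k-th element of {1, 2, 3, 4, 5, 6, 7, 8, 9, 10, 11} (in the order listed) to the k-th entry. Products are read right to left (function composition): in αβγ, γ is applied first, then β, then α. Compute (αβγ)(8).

Apply the permutations in order: γ(8) = 8, then β(8) = 8, then α(8) = 5. So (αβγ)(8) = 5.

5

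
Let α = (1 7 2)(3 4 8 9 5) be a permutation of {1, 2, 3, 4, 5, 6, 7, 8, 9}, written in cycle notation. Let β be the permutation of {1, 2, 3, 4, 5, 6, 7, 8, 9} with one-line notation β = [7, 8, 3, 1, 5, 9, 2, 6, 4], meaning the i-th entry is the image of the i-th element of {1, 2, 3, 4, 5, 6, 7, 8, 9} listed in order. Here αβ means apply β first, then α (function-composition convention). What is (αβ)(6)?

5

First apply β: β(6) = 9, then α(9) = 5. Thus (αβ)(6) = 5.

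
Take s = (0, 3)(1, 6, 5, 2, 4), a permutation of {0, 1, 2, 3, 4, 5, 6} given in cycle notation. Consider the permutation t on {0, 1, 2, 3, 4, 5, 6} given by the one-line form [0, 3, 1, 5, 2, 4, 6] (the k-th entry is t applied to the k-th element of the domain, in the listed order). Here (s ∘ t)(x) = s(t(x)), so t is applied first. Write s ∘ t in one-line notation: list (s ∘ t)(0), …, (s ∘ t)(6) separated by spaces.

3 0 6 2 4 1 5

(s ∘ t)(x) = s(t(x)). Computing each image: s(t(0)) = s(0) = 3, s(t(1)) = s(3) = 0, s(t(2)) = s(1) = 6, s(t(3)) = s(5) = 2, s(t(4)) = s(2) = 4, s(t(5)) = s(4) = 1, s(t(6)) = s(6) = 5.
Hence s ∘ t = [3 0 6 2 4 1 5].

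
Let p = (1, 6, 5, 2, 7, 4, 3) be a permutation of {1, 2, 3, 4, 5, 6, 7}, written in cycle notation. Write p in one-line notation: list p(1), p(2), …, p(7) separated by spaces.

6 7 1 3 2 5 4

Each element maps to the next entry in its cycle (wrapping to the front): 1→6, 2→7, 3→1, 4→3, 5→2, 6→5, 7→4.
So the one-line form is 6 7 1 3 2 5 4.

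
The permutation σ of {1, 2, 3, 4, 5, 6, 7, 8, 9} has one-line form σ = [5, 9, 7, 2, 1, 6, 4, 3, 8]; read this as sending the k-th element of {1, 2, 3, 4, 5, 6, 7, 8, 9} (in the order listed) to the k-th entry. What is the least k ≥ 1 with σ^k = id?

The disjoint-cycle form of σ has cycle lengths 6, 2, 1.
Since disjoint cycles commute, ord(σ) = lcm(6, 2) = 6.

6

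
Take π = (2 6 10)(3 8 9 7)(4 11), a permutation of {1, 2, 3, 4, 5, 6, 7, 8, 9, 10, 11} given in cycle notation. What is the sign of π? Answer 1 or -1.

1

The cycle lengths are 4, 3, 2, 1, 1.
A cycle of length ℓ contributes ℓ−1 transpositions, so π is a product of 3 + 2 + 1 = 6 transpositions — even.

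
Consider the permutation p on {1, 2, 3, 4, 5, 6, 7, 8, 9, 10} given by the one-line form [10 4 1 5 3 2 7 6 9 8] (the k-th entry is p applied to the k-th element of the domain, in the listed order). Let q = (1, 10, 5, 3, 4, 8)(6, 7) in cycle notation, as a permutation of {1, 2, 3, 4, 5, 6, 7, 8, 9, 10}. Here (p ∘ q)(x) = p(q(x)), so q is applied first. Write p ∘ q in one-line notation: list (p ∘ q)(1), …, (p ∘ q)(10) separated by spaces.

8 4 5 6 1 7 2 10 9 3

For each element, apply q then p: 1 → 10 → 8; 2 → 2 → 4; 3 → 4 → 5; 4 → 8 → 6; 5 → 3 → 1; 6 → 7 → 7; 7 → 6 → 2; 8 → 1 → 10; 9 → 9 → 9; 10 → 5 → 3.
So p ∘ q in one-line form is 8 4 5 6 1 7 2 10 9 3.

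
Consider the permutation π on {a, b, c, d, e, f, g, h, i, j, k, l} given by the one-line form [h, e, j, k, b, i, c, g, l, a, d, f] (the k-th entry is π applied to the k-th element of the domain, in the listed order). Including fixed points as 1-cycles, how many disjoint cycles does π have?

The cycle decomposition is (a, h, g, c, j)(b, e)(d, k)(f, i, l), which has 4 cycles (counting 1-cycles).

4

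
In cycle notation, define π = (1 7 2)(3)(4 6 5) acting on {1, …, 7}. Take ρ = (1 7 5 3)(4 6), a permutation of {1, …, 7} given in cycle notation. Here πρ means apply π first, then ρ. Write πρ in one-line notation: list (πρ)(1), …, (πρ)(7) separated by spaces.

For each element, apply π then ρ: 1 → 7 → 5; 2 → 1 → 7; 3 → 3 → 1; 4 → 6 → 4; 5 → 4 → 6; 6 → 5 → 3; 7 → 2 → 2.
So πρ in one-line form is 5 7 1 4 6 3 2.

5 7 1 4 6 3 2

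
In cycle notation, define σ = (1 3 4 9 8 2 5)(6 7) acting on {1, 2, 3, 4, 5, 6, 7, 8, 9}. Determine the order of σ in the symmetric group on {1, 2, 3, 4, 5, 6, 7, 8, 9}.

The disjoint cycles have lengths 7, 2.
The order is lcm(7, 2) = 14.

14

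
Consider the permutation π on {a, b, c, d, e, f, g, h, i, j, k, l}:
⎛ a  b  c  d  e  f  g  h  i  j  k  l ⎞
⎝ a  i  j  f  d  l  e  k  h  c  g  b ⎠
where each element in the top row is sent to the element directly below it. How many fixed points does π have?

1

The fixed points (elements with π(x) = x) are {a}, so there is 1.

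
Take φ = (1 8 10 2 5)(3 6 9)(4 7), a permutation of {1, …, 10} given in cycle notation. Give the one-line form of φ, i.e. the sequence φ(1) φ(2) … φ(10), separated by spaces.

Image by image: 1↦8, 2↦5, 3↦6, 4↦7, 5↦1, 6↦9, 7↦4, 8↦10, 9↦3, 10↦2.
Listing these in domain order gives 8 5 6 7 1 9 4 10 3 2.

8 5 6 7 1 9 4 10 3 2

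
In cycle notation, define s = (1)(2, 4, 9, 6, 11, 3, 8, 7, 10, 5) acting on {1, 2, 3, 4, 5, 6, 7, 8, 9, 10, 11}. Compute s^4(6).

6 lies in the 10-cycle (2, 4, 9, 6, 11, 3, 8, 7, 10, 5).
Advancing 4 steps from 6: 6 → 11 → 3 → 8 → 7.

7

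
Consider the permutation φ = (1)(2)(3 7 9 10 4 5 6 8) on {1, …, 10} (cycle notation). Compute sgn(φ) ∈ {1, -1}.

The cycle lengths are 8, 1, 1.
A cycle of length ℓ contributes ℓ−1 transpositions, so φ is a product of 7 transpositions — odd.

-1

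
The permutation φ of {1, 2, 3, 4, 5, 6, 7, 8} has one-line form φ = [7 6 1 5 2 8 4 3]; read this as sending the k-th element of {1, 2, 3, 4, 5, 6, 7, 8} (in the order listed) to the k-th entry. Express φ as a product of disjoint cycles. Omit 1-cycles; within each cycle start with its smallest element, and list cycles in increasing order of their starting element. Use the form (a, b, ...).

(1, 7, 4, 5, 2, 6, 8, 3)

From 1: 1 → 7 → 4 → 5 → 2 → 6 → 8 → 3 → 1, closing the cycle (1, 7, 4, 5, 2, 6, 8, 3).
Continuing from each remaining unvisited element yields (1, 7, 4, 5, 2, 6, 8, 3).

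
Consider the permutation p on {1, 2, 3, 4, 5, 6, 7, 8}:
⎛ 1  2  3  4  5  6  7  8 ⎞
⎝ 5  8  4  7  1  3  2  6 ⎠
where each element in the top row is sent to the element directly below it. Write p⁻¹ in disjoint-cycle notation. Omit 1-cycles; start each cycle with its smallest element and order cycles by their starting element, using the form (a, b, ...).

(1, 5)(2, 7, 4, 3, 6, 8)

The cycle decomposition of p is (1, 5)(2, 8, 6, 3, 4, 7).
Reversing each cycle (and rotating so the smallest element leads) gives p⁻¹ = (1, 5)(2, 7, 4, 3, 6, 8).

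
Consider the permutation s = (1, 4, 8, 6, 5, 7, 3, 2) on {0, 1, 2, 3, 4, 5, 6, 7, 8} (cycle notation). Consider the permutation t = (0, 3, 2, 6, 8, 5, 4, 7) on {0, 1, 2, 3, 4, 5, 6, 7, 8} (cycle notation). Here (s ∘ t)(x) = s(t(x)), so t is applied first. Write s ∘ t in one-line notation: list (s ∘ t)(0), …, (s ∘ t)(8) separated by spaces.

For each element, apply t then s: 0 → 3 → 2; 1 → 1 → 4; 2 → 6 → 5; 3 → 2 → 1; 4 → 7 → 3; 5 → 4 → 8; 6 → 8 → 6; 7 → 0 → 0; 8 → 5 → 7.
So s ∘ t in one-line form is 2 4 5 1 3 8 6 0 7.

2 4 5 1 3 8 6 0 7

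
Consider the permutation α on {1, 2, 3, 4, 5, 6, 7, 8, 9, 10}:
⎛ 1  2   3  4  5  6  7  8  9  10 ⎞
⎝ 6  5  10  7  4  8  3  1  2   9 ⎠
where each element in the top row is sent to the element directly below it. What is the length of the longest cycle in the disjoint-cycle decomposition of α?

Decomposing into disjoint cycles gives (1 6 8)(2 5 4 7 3 10 9); the longest has length 7.

7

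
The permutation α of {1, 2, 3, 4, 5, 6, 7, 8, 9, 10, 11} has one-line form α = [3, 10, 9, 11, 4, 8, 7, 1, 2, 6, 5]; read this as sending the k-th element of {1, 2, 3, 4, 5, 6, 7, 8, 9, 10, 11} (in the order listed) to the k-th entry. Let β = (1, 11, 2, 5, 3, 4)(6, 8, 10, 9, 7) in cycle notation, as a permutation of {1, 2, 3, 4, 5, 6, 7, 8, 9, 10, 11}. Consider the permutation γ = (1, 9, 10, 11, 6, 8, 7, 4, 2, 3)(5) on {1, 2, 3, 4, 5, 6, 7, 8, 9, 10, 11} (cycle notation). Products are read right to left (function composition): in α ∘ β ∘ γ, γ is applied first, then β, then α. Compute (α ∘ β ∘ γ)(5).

9

Chase 5: γ(5) = 5; β(5) = 3; α(3) = 9. Hence (α ∘ β ∘ γ)(5) = 9.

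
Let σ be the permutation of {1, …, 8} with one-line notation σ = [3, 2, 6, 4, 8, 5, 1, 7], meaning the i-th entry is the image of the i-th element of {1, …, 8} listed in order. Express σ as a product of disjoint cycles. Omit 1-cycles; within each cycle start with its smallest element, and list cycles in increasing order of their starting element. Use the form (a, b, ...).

(1, 3, 6, 5, 8, 7)

Iterating σ from 1 gives 1 → 3 → 6 → 5 → 8 → 7 → 1; that is the 6-cycle (1, 3, 6, 5, 8, 7).
Repeating from the next unused element and collecting all non-trivial cycles gives (1, 3, 6, 5, 8, 7).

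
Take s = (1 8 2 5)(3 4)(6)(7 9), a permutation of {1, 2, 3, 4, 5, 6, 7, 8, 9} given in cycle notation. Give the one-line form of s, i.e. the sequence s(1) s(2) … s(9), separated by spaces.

8 5 4 3 1 6 9 2 7

Image by image: 1→8, 2→5, 3→4, 4→3, 5→1, 6→6, 7→9, 8→2, 9→7.
Listing these in domain order gives 8 5 4 3 1 6 9 2 7.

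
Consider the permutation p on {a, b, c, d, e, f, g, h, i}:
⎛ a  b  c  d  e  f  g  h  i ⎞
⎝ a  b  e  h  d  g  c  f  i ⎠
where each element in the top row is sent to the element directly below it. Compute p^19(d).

Tracing d → h → … returns to d after 6 steps, so d lies in a 6-cycle (c e d h f g).
On a 6-cycle, p^6 is the identity, so p^19 = p^1 there (19 ≡ 1 mod 6).
Advancing 1 step from d: d → h.

h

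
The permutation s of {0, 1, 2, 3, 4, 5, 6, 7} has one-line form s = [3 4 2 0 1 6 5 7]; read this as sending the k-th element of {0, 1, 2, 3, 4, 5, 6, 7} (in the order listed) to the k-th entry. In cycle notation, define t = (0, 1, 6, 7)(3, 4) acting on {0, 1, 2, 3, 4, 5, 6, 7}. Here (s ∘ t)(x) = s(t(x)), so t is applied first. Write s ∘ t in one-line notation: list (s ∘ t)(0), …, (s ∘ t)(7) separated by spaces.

4 5 2 1 0 6 7 3

Chase each element through t then s: 0 → 1 → 4; 1 → 6 → 5; 2 → 2 → 2; 3 → 4 → 1; 4 → 3 → 0; 5 → 5 → 6; 6 → 7 → 7; 7 → 0 → 3.
Collecting the images, s ∘ t = [4 5 2 1 0 6 7 3].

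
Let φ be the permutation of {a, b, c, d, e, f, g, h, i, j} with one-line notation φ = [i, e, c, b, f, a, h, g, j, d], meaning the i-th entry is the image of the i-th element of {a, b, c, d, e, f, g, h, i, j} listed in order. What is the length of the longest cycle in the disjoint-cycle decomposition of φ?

7

Decomposing into disjoint cycles gives (a, i, j, d, b, e, f)(g, h); the longest has length 7.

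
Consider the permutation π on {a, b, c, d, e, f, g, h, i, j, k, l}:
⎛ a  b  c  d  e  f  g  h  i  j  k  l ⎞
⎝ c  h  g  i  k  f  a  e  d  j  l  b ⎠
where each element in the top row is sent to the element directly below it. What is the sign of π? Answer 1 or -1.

-1

In disjoint-cycle form the cycle lengths are 5, 3, 2, 1, 1.
A cycle of length ℓ contributes ℓ−1 transpositions, so π is a product of 4 + 2 + 1 = 7 transpositions — odd.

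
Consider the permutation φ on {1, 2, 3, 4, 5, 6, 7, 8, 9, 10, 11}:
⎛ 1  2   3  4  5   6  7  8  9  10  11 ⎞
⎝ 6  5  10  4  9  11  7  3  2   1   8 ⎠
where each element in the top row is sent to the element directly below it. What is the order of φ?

6

The disjoint-cycle form of φ has cycle lengths 6, 3, 1, 1.
The order is lcm(6, 3) = 6.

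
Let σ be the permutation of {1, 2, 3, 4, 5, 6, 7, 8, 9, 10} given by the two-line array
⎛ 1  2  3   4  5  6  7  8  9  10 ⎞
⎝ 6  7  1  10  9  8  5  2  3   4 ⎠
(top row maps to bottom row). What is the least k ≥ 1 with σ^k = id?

8

Writing σ as disjoint cycles, the cycle lengths are 8, 2.
Since disjoint cycles commute, ord(σ) = lcm(8, 2) = 8.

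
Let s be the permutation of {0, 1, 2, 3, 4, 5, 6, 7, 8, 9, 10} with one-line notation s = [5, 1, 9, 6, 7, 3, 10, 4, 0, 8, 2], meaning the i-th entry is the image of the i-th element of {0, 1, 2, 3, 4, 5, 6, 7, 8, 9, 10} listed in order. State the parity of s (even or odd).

In disjoint-cycle form the cycle lengths are 8, 2, 1.
A cycle of length ℓ contributes ℓ−1 transpositions, so s is a product of 7 + 1 = 8 transpositions — even.

even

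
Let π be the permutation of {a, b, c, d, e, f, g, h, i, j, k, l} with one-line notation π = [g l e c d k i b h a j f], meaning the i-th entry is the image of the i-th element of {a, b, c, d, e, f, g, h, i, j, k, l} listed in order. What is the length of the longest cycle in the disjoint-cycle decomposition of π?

Decomposing into disjoint cycles gives (a, g, i, h, b, l, f, k, j)(c, e, d); the longest has length 9.

9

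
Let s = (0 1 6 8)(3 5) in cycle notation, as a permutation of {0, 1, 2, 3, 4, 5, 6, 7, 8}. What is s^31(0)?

0 lies in the 4-cycle (0 1 6 8).
On a 4-cycle, s^4 is the identity, so s^31 = s^3 there (31 ≡ 3 mod 4).
Advancing 3 steps from 0: 0 → 1 → 6 → 8.

8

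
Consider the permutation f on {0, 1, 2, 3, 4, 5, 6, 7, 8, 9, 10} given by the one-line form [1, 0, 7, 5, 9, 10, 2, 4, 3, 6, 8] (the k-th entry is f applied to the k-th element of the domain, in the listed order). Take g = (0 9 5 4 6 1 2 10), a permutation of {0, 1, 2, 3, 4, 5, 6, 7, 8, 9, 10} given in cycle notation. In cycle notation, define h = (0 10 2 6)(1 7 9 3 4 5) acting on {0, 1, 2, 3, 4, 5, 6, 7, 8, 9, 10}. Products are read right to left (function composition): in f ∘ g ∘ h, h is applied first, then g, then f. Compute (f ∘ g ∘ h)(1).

4

Chase 1: h(1) = 7; g(7) = 7; f(7) = 4. Hence (f ∘ g ∘ h)(1) = 4.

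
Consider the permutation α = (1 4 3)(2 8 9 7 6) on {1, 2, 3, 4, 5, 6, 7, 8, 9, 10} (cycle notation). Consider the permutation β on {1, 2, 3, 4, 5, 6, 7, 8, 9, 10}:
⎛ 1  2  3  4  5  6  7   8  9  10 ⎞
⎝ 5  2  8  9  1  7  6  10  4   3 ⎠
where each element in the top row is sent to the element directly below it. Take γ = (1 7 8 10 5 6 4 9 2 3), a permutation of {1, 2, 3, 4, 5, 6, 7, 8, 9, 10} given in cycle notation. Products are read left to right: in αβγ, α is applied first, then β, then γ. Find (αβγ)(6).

3

Chase 6: α(6) = 2; β(2) = 2; γ(2) = 3. Hence (αβγ)(6) = 3.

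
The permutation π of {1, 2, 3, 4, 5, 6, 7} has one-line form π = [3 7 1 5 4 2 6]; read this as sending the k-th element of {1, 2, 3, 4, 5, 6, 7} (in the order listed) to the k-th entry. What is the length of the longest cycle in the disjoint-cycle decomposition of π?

Decomposing into disjoint cycles gives (1, 3)(2, 7, 6)(4, 5); the longest has length 3.

3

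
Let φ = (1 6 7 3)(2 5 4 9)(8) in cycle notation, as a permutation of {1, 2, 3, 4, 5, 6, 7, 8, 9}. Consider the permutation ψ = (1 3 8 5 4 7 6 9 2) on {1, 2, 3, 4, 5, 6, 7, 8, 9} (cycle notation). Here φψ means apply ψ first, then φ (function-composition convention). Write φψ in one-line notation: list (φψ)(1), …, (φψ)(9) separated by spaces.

1 6 8 3 9 2 7 4 5

(φψ)(x) = φ(ψ(x)). Computing each image: φ(ψ(1)) = φ(3) = 1, φ(ψ(2)) = φ(1) = 6, φ(ψ(3)) = φ(8) = 8, φ(ψ(4)) = φ(7) = 3, φ(ψ(5)) = φ(4) = 9, φ(ψ(6)) = φ(9) = 2, φ(ψ(7)) = φ(6) = 7, φ(ψ(8)) = φ(5) = 4, φ(ψ(9)) = φ(2) = 5.
Hence φψ = [1 6 8 3 9 2 7 4 5].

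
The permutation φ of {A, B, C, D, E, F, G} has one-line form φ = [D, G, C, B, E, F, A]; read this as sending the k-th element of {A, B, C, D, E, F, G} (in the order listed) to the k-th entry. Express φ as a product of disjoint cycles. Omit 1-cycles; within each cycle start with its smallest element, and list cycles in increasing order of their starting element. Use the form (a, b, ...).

Start at A and follow images: A → D → B → G → A, giving the cycle (A, D, B, G).
Repeating from the next unused element and collecting all non-trivial cycles gives (A, D, B, G).

(A, D, B, G)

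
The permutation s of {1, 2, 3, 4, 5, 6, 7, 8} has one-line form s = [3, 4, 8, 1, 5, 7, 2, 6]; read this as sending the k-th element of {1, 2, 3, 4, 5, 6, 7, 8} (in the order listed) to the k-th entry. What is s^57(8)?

Tracing 8 → 6 → … returns to 8 after 7 steps, so 8 lies in a 7-cycle (1 3 8 6 7 2 4).
Powers repeat with period 7 on this cycle, and 57 mod 7 = 1, so s^57(8) = s^1(8).
Stepping 1 place around the cycle: 8 → 6.

6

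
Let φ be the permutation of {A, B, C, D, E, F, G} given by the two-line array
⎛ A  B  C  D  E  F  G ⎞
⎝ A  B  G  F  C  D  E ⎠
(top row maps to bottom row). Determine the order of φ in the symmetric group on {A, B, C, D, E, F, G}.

The disjoint-cycle form of φ has cycle lengths 3, 2, 1, 1.
The order is lcm(3, 2) = 6.

6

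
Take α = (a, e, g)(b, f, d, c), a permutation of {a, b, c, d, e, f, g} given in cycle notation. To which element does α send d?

c

d appears in (b, f, d, c); the next entry (wrapping around) is c.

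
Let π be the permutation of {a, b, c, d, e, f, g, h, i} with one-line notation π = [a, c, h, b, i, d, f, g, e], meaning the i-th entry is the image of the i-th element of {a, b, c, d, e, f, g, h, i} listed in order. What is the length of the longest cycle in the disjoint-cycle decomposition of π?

6

Decomposing into disjoint cycles gives (b, c, h, g, f, d)(e, i); the longest has length 6.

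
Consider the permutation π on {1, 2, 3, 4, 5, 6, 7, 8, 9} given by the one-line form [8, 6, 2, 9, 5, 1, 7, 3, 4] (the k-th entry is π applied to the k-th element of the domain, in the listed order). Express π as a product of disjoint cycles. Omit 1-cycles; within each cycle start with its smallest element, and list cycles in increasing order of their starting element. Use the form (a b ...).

Start at 1 and follow images: 1 → 8 → 3 → 2 → 6 → 1, giving the cycle (1 8 3 2 6).
Continuing from each remaining unvisited element yields (1 8 3 2 6)(4 9).

(1 8 3 2 6)(4 9)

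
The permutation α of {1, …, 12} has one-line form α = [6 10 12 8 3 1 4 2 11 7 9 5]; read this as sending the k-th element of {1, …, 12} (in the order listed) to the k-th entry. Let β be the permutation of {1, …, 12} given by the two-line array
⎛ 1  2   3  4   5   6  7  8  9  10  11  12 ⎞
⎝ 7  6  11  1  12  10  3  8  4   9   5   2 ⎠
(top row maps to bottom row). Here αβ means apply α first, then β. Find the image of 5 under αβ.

α(5) = 3, then β(3) = 11; composing gives (αβ)(5) = 11.

11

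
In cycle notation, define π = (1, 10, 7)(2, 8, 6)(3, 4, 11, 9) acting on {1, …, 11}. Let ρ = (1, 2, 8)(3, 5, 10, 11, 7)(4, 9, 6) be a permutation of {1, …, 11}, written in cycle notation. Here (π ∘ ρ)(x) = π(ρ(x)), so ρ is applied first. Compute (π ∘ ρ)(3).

5

ρ(3) = 5, then π(5) = 5; composing gives (π ∘ ρ)(3) = 5.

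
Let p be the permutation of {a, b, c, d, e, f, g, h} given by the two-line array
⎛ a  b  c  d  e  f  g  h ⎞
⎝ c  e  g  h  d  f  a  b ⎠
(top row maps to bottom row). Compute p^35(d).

e

Tracing d → h → … returns to d after 4 steps, so d lies in a 4-cycle (b e d h).
On a 4-cycle, p^4 is the identity, so p^35 = p^3 there (35 ≡ 3 mod 4).
Stepping 3 places around the cycle: d → h → b → e.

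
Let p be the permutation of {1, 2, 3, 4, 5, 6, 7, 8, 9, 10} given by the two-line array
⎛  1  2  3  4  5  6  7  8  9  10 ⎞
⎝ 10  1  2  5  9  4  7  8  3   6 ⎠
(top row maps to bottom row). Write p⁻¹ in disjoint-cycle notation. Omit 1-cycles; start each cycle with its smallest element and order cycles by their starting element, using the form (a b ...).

(1 2 3 9 5 4 6 10)

First write p in disjoint cycles: (1 10 6 4 5 9 3 2).
The inverse reverses every cycle; in canonical form, p⁻¹ = (1 2 3 9 5 4 6 10).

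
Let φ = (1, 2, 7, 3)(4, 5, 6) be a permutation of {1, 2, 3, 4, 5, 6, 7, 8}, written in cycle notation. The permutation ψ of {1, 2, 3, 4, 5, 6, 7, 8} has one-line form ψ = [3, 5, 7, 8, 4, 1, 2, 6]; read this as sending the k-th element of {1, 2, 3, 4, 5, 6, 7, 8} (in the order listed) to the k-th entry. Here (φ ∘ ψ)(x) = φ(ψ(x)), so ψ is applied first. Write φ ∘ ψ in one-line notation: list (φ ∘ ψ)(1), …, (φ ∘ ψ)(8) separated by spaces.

1 6 3 8 5 2 7 4

For each element, apply ψ then φ: 1 → 3 → 1; 2 → 5 → 6; 3 → 7 → 3; 4 → 8 → 8; 5 → 4 → 5; 6 → 1 → 2; 7 → 2 → 7; 8 → 6 → 4.
Collecting the images, φ ∘ ψ = [1 6 3 8 5 2 7 4].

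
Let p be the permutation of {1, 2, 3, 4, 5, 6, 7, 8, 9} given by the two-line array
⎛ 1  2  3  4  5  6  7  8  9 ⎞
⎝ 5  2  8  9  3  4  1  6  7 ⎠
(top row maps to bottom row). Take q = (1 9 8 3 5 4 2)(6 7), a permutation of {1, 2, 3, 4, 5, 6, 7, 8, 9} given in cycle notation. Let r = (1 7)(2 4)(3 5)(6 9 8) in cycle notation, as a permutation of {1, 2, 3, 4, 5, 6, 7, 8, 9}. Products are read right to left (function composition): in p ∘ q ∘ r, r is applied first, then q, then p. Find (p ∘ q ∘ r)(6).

6

Apply the permutations in order: r(6) = 9, then q(9) = 8, then p(8) = 6. So (p ∘ q ∘ r)(6) = 6.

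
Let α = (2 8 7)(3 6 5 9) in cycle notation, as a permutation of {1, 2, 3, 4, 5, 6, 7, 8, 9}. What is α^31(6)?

6 lies in the 4-cycle (3 6 5 9).
Powers repeat with period 4 on this cycle, and 31 mod 4 = 3, so α^31(6) = α^3(6).
Stepping 3 places around the cycle: 6 → 5 → 9 → 3.

3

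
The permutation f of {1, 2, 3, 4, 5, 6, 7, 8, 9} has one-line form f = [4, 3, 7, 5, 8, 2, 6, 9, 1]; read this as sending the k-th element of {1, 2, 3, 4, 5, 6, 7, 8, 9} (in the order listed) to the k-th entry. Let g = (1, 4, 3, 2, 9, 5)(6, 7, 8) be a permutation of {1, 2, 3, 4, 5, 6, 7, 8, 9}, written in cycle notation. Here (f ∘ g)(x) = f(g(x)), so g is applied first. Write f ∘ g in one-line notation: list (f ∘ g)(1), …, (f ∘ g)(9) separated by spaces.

(f ∘ g)(x) = f(g(x)). Computing each image: f(g(1)) = f(4) = 5, f(g(2)) = f(9) = 1, f(g(3)) = f(2) = 3, f(g(4)) = f(3) = 7, f(g(5)) = f(1) = 4, f(g(6)) = f(7) = 6, f(g(7)) = f(8) = 9, f(g(8)) = f(6) = 2, f(g(9)) = f(5) = 8.
Hence f ∘ g = [5 1 3 7 4 6 9 2 8].

5 1 3 7 4 6 9 2 8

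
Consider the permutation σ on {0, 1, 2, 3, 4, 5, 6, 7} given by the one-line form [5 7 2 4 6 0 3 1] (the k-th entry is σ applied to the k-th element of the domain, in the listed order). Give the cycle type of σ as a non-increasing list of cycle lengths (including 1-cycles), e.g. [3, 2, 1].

The disjoint cycles are (0 5)(1 7)(2)(3 4 6), with lengths 3, 2, 2, 1 in non-increasing order.

[3, 2, 2, 1]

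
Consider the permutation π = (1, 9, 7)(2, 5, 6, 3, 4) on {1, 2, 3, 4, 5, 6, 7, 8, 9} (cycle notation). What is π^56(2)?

5

2 lies in the 5-cycle (2, 5, 6, 3, 4).
Since the cycle has length 5, π^56 acts on it the same as π^1 (56 mod 5 = 1).
Stepping 1 place around the cycle: 2 → 5.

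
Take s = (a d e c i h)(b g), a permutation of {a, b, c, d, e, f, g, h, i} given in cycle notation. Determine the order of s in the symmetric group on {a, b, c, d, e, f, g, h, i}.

The cycle type of s is (6, 2, 1).
The order is lcm(6, 2) = 6.

6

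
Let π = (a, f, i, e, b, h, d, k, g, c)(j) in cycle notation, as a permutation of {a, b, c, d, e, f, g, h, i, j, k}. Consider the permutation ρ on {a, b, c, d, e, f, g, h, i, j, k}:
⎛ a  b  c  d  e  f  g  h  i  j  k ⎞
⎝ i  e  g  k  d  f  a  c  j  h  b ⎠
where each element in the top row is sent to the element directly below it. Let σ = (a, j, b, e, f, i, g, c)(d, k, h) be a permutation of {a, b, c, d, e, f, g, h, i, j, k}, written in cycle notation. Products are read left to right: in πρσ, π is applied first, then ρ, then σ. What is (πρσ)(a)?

(πρσ)(a) = σ(ρ(π(a))). π(a) = f, then ρ(f) = f, then σ(f) = i, so the result is i.

i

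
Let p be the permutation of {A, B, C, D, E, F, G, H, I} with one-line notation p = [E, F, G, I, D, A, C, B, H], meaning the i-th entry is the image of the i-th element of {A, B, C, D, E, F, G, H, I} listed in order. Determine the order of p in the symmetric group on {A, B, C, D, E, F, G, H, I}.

14

The disjoint-cycle form of p has cycle lengths 7, 2.
The order is lcm(7, 2) = 14.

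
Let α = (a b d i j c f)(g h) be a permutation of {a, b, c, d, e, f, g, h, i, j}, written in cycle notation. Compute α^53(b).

c

b lies in the 7-cycle (a b d i j c f).
Powers repeat with period 7 on this cycle, and 53 mod 7 = 4, so α^53(b) = α^4(b).
Stepping 4 places around the cycle: b → d → i → j → c.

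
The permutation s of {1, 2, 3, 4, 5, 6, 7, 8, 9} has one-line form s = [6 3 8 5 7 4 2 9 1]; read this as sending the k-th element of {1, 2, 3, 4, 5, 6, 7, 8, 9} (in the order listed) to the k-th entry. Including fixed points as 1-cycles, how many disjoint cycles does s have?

1

The cycle decomposition is (1, 6, 4, 5, 7, 2, 3, 8, 9), which has 1 cycle (counting 1-cycles).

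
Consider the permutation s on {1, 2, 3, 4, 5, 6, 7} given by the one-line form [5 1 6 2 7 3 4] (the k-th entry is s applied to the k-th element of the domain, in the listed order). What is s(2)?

2 is element number 2 of the domain, and entry number 2 of the one-line form is 1, so s(2) = 1.

1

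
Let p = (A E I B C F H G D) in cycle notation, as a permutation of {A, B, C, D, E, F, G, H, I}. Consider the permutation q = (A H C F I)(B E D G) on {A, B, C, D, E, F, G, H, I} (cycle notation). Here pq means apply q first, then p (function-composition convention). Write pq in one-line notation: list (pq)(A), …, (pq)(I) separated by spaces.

G I H D A B C F E

(pq)(x) = p(q(x)). Computing each image: p(q(A)) = p(H) = G, p(q(B)) = p(E) = I, p(q(C)) = p(F) = H, p(q(D)) = p(G) = D, p(q(E)) = p(D) = A, p(q(F)) = p(I) = B, p(q(G)) = p(B) = C, p(q(H)) = p(C) = F, p(q(I)) = p(A) = E.
Hence pq = [G I H D A B C F E].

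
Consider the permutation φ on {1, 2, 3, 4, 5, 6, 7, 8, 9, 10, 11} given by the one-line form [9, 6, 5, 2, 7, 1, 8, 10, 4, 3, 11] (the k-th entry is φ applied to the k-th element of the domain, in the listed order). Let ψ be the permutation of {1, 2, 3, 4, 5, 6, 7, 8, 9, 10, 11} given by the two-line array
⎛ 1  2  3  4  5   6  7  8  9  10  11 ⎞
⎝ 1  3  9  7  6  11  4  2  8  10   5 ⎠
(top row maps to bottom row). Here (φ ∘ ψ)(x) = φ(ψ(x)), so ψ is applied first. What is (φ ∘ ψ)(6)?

First apply ψ: ψ(6) = 11, then φ(11) = 11. Thus (φ ∘ ψ)(6) = 11.

11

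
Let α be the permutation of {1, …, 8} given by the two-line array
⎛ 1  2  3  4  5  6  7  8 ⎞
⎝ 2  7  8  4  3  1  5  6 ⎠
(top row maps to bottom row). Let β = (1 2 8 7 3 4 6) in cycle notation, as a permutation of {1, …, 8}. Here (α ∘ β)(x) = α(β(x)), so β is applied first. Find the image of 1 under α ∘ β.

(α ∘ β)(1) = α(β(1)). β(1) = 2, then α(2) = 7. So (α ∘ β)(1) = 7.

7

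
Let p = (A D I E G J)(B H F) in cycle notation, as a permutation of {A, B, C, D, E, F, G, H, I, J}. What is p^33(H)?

H lies in the 3-cycle (B H F).
Powers repeat with period 3 on this cycle, and 33 mod 3 = 0, so p^33(H) = p^0(H).
So p^33(H) = H.

H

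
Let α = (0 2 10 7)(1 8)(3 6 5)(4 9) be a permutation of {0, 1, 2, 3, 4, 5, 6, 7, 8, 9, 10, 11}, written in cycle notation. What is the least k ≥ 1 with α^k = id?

12

The cycle type of α is (4, 3, 2, 2, 1).
The order is lcm(4, 3, 2, 2) = 12.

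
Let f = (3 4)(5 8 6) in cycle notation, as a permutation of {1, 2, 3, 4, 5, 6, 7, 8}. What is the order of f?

The disjoint cycles have lengths 3, 2, 1, 1, 1.
The order of f is the least common multiple of its cycle lengths: lcm(3, 2) = 6.

6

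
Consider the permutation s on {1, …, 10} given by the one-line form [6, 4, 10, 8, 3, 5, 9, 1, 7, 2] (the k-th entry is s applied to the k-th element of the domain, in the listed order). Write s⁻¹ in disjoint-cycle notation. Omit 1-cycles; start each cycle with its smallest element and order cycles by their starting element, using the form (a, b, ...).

(1, 8, 4, 2, 10, 3, 5, 6)(7, 9)

First write s in disjoint cycles: (1, 6, 5, 3, 10, 2, 4, 8)(7, 9).
Reversing each cycle (and rotating so the smallest element leads) gives s⁻¹ = (1, 8, 4, 2, 10, 3, 5, 6)(7, 9).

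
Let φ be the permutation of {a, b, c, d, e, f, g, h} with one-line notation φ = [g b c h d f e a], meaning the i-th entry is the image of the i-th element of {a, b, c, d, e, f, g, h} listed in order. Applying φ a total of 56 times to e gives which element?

Tracing e → d → … returns to e after 5 steps, so e lies in a 5-cycle (a g e d h).
On a 5-cycle, φ^5 is the identity, so φ^56 = φ^1 there (56 ≡ 1 mod 5).
Stepping 1 place around the cycle: e → d.

d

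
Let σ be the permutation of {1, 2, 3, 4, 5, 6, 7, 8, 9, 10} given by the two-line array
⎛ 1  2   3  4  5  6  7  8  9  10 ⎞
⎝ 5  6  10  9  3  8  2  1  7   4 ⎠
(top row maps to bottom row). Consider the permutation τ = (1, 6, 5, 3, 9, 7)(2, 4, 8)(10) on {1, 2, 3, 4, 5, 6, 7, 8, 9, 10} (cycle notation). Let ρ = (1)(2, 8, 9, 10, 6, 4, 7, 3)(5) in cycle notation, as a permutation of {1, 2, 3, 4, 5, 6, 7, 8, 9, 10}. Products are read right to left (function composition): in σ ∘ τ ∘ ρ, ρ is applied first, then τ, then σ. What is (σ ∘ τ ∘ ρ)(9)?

Chase 9: ρ(9) = 10; τ(10) = 10; σ(10) = 4. Hence (σ ∘ τ ∘ ρ)(9) = 4.

4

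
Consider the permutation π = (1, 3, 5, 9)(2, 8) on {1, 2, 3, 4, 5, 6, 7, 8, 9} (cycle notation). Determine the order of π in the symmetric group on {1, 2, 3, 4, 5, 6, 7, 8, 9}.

The disjoint cycles have lengths 4, 2, 1, 1, 1.
The order is lcm(4, 2) = 4.

4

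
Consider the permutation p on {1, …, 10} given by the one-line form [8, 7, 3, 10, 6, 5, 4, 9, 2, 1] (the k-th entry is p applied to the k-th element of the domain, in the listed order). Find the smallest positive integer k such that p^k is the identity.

The disjoint-cycle form of p has cycle lengths 7, 2, 1.
The order of p is the least common multiple of its cycle lengths: lcm(7, 2) = 14.

14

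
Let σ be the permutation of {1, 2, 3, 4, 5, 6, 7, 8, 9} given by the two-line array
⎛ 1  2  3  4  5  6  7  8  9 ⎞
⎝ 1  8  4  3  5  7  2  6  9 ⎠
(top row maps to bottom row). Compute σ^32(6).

Tracing 6 → 7 → … returns to 6 after 4 steps, so 6 lies in a 4-cycle (2 8 6 7).
Powers repeat with period 4 on this cycle, and 32 mod 4 = 0, so σ^32(6) = σ^0(6).
So σ^32(6) = 6.

6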